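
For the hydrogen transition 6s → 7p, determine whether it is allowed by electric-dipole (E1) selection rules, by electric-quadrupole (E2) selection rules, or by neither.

Δl = 1 − 0 = +1; l_i + l_f = 1.
E1 (Δl = ±1): satisfied.
E2 (Δl = 0,±2, l_i+l_f ≥ 2): not satisfied.

E1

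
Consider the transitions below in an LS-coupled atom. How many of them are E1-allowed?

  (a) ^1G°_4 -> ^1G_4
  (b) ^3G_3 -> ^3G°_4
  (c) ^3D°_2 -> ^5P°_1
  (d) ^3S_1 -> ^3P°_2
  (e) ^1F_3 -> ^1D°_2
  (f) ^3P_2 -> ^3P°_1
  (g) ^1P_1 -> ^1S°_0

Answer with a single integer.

6

(a) allowed
(b) allowed
(c) forbidden (parity, ΔS fail)
(d) allowed
(e) allowed
(f) allowed
(g) allowed
Total allowed: 6 of 7.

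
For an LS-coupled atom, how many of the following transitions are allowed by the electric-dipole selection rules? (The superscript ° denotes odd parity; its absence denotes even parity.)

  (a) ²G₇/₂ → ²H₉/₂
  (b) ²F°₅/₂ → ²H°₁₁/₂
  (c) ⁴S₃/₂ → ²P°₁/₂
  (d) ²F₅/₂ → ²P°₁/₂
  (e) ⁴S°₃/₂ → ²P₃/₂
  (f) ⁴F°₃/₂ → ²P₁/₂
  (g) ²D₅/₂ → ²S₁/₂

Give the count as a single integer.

(a) forbidden (parity fails)
(b) forbidden (parity, ΔL, ΔJ fail)
(c) forbidden (ΔS fails)
(d) forbidden (ΔL, ΔJ fail)
(e) forbidden (ΔS fails)
(f) forbidden (ΔS, ΔL fail)
(g) forbidden (parity, ΔL, ΔJ fail)
Total allowed: 0 of 7.

0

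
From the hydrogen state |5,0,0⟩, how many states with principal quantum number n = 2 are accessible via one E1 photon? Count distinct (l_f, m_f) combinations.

E1 requires Δl = ±1, so l_f ∈ {-1, 1}; with 0 ≤ l_f ≤ n_f−1 = 1, the allowed l_f values are {1}.
For l_f = 1: m_f ∈ {m_i−1, m_i, m_i+1} ∩ [−1, 1] = {-1, 0, 1} → 3 states.
Total: 3.

3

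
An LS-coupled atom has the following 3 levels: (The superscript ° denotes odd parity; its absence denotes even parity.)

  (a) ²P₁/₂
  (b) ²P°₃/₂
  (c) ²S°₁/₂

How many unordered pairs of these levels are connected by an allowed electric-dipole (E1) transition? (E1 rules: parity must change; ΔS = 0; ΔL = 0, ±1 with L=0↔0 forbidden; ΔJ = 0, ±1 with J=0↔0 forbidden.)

2

(a)–(b): allowed.
(a)–(c): allowed.
(b)–(c): forbidden (parity).
Allowed pairs: 2 of 3.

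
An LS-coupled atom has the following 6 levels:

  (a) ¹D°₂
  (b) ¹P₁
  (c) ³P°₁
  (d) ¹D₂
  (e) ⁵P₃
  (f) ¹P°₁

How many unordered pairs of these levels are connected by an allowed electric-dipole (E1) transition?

(a)–(b): allowed.
(a)–(c): forbidden (parity, ΔS).
(a)–(d): allowed.
(a)–(e): forbidden (ΔS).
(a)–(f): forbidden (parity).
(b)–(c): forbidden (ΔS).
(b)–(d): forbidden (parity).
(b)–(e): forbidden (parity, ΔS, ΔJ).
(b)–(f): allowed.
(c)–(d): forbidden (ΔS).
(c)–(e): forbidden (ΔS, ΔJ).
(c)–(f): forbidden (parity, ΔS).
(d)–(e): forbidden (parity, ΔS).
(d)–(f): allowed.
(e)–(f): forbidden (ΔS, ΔJ).
Allowed pairs: 4 of 15.

4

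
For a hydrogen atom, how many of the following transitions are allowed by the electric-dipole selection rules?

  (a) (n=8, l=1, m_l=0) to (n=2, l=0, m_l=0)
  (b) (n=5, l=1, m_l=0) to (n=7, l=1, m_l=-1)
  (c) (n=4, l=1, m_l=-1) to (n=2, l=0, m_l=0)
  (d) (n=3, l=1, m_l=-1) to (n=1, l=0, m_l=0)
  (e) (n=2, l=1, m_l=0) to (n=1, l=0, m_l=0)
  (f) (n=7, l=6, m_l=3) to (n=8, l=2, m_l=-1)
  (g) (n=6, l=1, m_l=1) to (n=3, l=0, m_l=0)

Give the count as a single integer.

(a) allowed
(b) forbidden — Δl = +0 (E1 requires Δl = ±1)
(c) allowed
(d) allowed
(e) allowed
(f) forbidden — Δl = -4 (E1 requires Δl = ±1); Δm_l = -4 (E1 requires Δm_l = 0, ±1)
(g) allowed
Total allowed: 5 of 7.

5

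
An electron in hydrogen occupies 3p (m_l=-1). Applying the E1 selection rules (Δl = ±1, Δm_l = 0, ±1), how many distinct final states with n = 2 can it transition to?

1

E1 requires Δl = ±1, so l_f ∈ {0, 2}; with 0 ≤ l_f ≤ n_f−1 = 1, the allowed l_f values are {0}.
For l_f = 0: m_f ∈ {m_i−1, m_i, m_i+1} ∩ [−0, 0] = {0} → 1 state.
Total: 1.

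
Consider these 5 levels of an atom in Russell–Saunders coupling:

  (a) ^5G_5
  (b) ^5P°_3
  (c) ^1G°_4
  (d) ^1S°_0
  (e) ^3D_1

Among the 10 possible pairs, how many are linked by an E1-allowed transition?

0

(a)–(b): forbidden (ΔL, ΔJ).
(a)–(c): forbidden (ΔS).
(a)–(d): forbidden (ΔS, ΔL, ΔJ).
(a)–(e): forbidden (parity, ΔS, ΔL, ΔJ).
(b)–(c): forbidden (parity, ΔS, ΔL).
(b)–(d): forbidden (parity, ΔS, ΔJ).
(b)–(e): forbidden (ΔS, ΔJ).
(c)–(d): forbidden (parity, ΔL, ΔJ).
(c)–(e): forbidden (ΔS, ΔL, ΔJ).
(d)–(e): forbidden (ΔS, ΔL).
Allowed pairs: 0 of 10.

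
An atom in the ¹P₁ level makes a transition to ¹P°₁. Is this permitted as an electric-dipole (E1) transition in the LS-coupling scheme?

Initial level: S=0, L=1, J=1, parity even. Final level: S=0, L=1, J=1, parity odd.
Parity must change: even → odd — ok.
ΔS = 0: S: 0 → 0 — ok.
ΔL = 0, ±1 (not L=0↔0): L: 1 → 1, ΔL = +0 — ok.
ΔJ = 0, ±1 (not J=0↔0): J: 1 → 1, ΔJ = +0 — ok.
All four E1 rules are satisfied.

allowed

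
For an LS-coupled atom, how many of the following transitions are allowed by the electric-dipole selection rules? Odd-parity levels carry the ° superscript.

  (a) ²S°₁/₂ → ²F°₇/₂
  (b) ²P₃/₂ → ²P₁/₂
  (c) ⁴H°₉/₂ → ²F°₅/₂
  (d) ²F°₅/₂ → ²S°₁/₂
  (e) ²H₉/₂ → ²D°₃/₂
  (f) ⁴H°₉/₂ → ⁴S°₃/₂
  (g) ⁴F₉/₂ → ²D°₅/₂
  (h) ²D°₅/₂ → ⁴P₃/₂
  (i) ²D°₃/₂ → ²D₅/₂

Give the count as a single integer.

1

(a) forbidden (parity, ΔL, ΔJ fail)
(b) forbidden (parity fails)
(c) forbidden (parity, ΔS, ΔL, ΔJ fail)
(d) forbidden (parity, ΔL, ΔJ fail)
(e) forbidden (ΔL, ΔJ fail)
(f) forbidden (parity, ΔL, ΔJ fail)
(g) forbidden (ΔS, ΔJ fail)
(h) forbidden (ΔS fails)
(i) allowed
Total allowed: 1 of 9.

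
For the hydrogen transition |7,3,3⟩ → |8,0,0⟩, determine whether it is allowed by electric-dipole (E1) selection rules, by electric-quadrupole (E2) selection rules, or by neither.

neither

Δl = 0 − 3 = -3; l_i + l_f = 3.
Δm_l = -3.
E1 (Δl = ±1, |Δm_l| ≤ 1): not satisfied.
E2 (Δl = 0,±2, l_i+l_f ≥ 2, |Δm_l| ≤ 2): not satisfied.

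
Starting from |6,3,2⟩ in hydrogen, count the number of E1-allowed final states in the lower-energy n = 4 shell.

E1 requires Δl = ±1, so l_f ∈ {2, 4}; with 0 ≤ l_f ≤ n_f−1 = 3, the allowed l_f values are {2}.
For l_f = 2: m_f ∈ {m_i−1, m_i, m_i+1} ∩ [−2, 2] = {1, 2} → 2 states.
Total: 2.

2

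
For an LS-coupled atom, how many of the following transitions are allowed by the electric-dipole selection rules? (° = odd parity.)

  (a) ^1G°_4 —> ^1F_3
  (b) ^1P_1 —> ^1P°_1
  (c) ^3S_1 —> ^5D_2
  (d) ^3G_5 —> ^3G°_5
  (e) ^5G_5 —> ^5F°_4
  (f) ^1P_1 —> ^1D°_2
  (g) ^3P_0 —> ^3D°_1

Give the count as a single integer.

6

(a) allowed
(b) allowed
(c) forbidden (parity, ΔS, ΔL fail)
(d) allowed
(e) allowed
(f) allowed
(g) allowed
Total allowed: 6 of 7.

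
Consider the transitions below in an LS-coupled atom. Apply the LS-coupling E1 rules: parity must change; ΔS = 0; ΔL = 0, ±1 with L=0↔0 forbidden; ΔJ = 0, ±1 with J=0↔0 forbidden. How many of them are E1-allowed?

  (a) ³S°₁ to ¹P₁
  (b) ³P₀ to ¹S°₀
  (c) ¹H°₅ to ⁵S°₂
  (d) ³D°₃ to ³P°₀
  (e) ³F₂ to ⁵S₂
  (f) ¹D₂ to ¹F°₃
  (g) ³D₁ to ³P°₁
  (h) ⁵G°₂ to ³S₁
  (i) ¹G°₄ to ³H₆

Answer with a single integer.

2

(a) forbidden (ΔS fails)
(b) forbidden (ΔS, ΔJ fail)
(c) forbidden (parity, ΔS, ΔL, ΔJ fail)
(d) forbidden (parity, ΔJ fail)
(e) forbidden (parity, ΔS, ΔL fail)
(f) allowed
(g) allowed
(h) forbidden (ΔS, ΔL fail)
(i) forbidden (ΔS, ΔJ fail)
Total allowed: 2 of 9.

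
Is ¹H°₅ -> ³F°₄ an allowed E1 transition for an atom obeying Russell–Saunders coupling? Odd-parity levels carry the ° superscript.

Initial level: S=0, L=5, J=5, parity odd. Final level: S=1, L=3, J=4, parity odd.
ΔL = 0, ±1 (not L=0↔0): L: 5 → 3, ΔL = -2 — fails.
ΔS = 0: S: 0 → 1 — fails.
Parity must change: odd → odd — fails.
ΔJ = 0, ±1 (not J=0↔0): J: 5 → 4, ΔJ = -1 — passes.
Rule(s) violated: parity, ΔS, ΔL.

forbidden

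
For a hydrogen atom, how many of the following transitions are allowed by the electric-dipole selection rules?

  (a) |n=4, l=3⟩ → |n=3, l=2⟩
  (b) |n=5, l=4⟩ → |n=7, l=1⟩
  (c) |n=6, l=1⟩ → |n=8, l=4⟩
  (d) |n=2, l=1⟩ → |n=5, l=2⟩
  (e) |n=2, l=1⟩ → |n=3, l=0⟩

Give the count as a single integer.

(a) allowed
(b) forbidden — Δl = -3 (E1 requires Δl = ±1)
(c) forbidden — Δl = +3 (E1 requires Δl = ±1)
(d) allowed
(e) allowed
Total allowed: 3 of 5.

3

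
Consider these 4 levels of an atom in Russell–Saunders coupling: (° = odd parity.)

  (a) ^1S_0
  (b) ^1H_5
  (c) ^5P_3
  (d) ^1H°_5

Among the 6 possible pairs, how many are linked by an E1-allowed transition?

1

(a)–(b): forbidden (parity, ΔL, ΔJ).
(a)–(c): forbidden (parity, ΔS, ΔJ).
(a)–(d): forbidden (ΔL, ΔJ).
(b)–(c): forbidden (parity, ΔS, ΔL, ΔJ).
(b)–(d): allowed.
(c)–(d): forbidden (ΔS, ΔL, ΔJ).
Allowed pairs: 1 of 6.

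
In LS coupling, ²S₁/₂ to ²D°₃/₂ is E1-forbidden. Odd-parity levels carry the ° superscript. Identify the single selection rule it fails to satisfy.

Reading off the term symbols: S 1/2→1/2, L 0→2, J 1/2→3/2, parity even→odd.
ΔL = 0, ±1 (not L=0↔0): L: 0 → 2, ΔL = +2 — fails.
Parity must change: even → odd — passes.
ΔS = 0: S: 1/2 → 1/2 — passes.
ΔJ = 0, ±1 (not J=0↔0): J: 1/2 → 3/2, ΔJ = +1 — passes.

the ΔL = 0, ±1 rule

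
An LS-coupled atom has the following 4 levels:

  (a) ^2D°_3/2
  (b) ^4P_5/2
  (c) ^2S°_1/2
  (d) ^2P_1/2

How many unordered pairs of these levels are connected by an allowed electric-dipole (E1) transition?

2

(a)–(b): forbidden (ΔS).
(a)–(c): forbidden (parity, ΔL).
(a)–(d): allowed.
(b)–(c): forbidden (ΔS, ΔJ).
(b)–(d): forbidden (parity, ΔS, ΔJ).
(c)–(d): allowed.
Allowed pairs: 2 of 6.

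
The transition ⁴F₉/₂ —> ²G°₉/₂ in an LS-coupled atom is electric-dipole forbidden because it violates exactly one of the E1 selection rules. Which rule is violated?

Reading off the term symbols: S 3/2→1/2, L 3→4, J 9/2→9/2, parity even→odd.
Parity must change: even → odd — satisfied.
ΔL = 0, ±1 (not L=0↔0): L: 3 → 4, ΔL = +1 — satisfied.
ΔS = 0: S: 3/2 → 1/2 — violated.
ΔJ = 0, ±1 (not J=0↔0): J: 9/2 → 9/2, ΔJ = +0 — satisfied.

the ΔS = 0 rule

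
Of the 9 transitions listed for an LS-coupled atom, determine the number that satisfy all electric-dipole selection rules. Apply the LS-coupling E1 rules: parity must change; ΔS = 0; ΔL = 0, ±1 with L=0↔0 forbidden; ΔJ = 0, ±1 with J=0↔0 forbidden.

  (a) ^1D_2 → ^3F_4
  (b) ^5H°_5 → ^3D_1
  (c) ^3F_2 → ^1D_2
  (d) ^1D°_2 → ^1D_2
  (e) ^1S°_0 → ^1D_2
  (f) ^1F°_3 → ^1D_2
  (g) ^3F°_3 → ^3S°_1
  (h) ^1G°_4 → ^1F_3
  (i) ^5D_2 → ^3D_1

(a) forbidden (parity, ΔS, ΔJ fail)
(b) forbidden (ΔS, ΔL, ΔJ fail)
(c) forbidden (parity, ΔS fail)
(d) allowed
(e) forbidden (ΔL, ΔJ fail)
(f) allowed
(g) forbidden (parity, ΔL, ΔJ fail)
(h) allowed
(i) forbidden (parity, ΔS fail)
Total allowed: 3 of 9.

3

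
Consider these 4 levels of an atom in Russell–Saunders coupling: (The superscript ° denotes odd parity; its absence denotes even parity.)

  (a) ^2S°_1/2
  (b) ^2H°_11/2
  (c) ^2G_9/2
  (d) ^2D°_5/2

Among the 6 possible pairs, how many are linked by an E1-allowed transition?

(a)–(b): forbidden (parity, ΔL, ΔJ).
(a)–(c): forbidden (ΔL, ΔJ).
(a)–(d): forbidden (parity, ΔL, ΔJ).
(b)–(c): allowed.
(b)–(d): forbidden (parity, ΔL, ΔJ).
(c)–(d): forbidden (ΔL, ΔJ).
Allowed pairs: 1 of 6.

1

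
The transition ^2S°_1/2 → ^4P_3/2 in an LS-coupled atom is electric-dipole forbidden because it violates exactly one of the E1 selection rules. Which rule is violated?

Parity must change: odd → even — satisfied.
ΔJ = 0, ±1 (not J=0↔0): J: 1/2 → 3/2, ΔJ = +1 — satisfied.
ΔS = 0: S: 1/2 → 3/2 — violated.
ΔL = 0, ±1 (not L=0↔0): L: 0 → 1, ΔL = +1 — satisfied.

the ΔS = 0 rule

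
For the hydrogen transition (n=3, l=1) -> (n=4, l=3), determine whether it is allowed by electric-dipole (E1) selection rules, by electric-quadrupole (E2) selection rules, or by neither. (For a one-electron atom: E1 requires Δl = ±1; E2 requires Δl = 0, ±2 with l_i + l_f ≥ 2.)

Δl = 3 − 1 = +2; l_i + l_f = 4.
E1 (Δl = ±1): not satisfied.
E2 (Δl = 0,±2, l_i+l_f ≥ 2): satisfied.

E2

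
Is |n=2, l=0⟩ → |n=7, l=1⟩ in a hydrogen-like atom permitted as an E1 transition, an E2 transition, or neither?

Δl = 1 − 0 = +1; l_i + l_f = 1.
E1 (Δl = ±1): satisfied.
E2 (Δl = 0,±2, l_i+l_f ≥ 2): not satisfied.

E1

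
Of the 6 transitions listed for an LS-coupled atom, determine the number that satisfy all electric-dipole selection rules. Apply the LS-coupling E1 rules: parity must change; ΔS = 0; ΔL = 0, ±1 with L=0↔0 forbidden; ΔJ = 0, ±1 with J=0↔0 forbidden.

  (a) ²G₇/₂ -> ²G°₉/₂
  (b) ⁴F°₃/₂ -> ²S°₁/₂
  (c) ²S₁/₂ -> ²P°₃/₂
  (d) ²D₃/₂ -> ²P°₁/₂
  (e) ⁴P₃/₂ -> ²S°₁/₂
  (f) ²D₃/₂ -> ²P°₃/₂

4

(a) allowed
(b) forbidden (parity, ΔS, ΔL fail)
(c) allowed
(d) allowed
(e) forbidden (ΔS fails)
(f) allowed
Total allowed: 4 of 6.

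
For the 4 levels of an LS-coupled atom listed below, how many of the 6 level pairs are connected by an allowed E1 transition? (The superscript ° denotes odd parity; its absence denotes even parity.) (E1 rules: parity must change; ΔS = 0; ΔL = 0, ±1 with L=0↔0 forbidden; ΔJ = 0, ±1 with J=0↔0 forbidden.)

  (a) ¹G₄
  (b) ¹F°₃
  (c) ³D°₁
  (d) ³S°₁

(a)–(b): allowed.
(a)–(c): forbidden (ΔS, ΔL, ΔJ).
(a)–(d): forbidden (ΔS, ΔL, ΔJ).
(b)–(c): forbidden (parity, ΔS, ΔJ).
(b)–(d): forbidden (parity, ΔS, ΔL, ΔJ).
(c)–(d): forbidden (parity, ΔL).
Allowed pairs: 1 of 6.

1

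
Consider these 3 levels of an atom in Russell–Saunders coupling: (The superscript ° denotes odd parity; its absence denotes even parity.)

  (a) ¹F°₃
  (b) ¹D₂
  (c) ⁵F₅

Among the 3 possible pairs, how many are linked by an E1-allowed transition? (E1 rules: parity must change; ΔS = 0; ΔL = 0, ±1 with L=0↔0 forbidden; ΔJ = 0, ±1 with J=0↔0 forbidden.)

(a)–(b): allowed.
(a)–(c): forbidden (ΔS, ΔJ).
(b)–(c): forbidden (parity, ΔS, ΔJ).
Allowed pairs: 1 of 3.

1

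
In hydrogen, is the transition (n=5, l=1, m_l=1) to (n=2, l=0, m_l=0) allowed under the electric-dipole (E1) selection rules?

l: 1 → 0 (Δl = -1). Δl = ±1 satisfied.
Δm_l = 0 − (1) = -1. E1 requires Δm_l = 0, ±1: satisfied.
All E1 selection rules are satisfied.

allowed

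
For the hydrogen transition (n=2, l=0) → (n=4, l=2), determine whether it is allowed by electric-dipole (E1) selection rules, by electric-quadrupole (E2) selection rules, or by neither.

E2

Δl = 2 − 0 = +2; l_i + l_f = 2.
E1 (Δl = ±1): not satisfied.
E2 (Δl = 0,±2, l_i+l_f ≥ 2): satisfied.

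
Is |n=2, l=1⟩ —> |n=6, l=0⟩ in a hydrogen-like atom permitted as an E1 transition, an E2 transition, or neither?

E1

Δl = 0 − 1 = -1; l_i + l_f = 1.
E1 (Δl = ±1): satisfied.
E2 (Δl = 0,±2, l_i+l_f ≥ 2): not satisfied.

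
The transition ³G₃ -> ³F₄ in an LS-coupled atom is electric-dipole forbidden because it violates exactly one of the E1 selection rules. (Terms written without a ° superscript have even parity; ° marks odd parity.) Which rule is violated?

parity

Reading off the term symbols: S 1→1, L 4→3, J 3→4, parity even→even.
Parity must change: even → even — ✗.
ΔS = 0: S: 1 → 1 — ✓.
ΔL = 0, ±1 (not L=0↔0): L: 4 → 3, ΔL = -1 — ✓.
ΔJ = 0, ±1 (not J=0↔0): J: 3 → 4, ΔJ = +1 — ✓.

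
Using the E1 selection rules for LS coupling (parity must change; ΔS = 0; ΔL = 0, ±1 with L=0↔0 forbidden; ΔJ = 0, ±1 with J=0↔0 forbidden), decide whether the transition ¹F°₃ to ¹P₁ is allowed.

forbidden

ΔS = 0: S: 0 → 0 — ✓.
ΔJ = 0, ±1 (not J=0↔0): J: 3 → 1, ΔJ = -2 — ✗.
Parity must change: odd → even — ✓.
ΔL = 0, ±1 (not L=0↔0): L: 3 → 1, ΔL = -2 — ✗.
Rule(s) violated: ΔL, ΔJ.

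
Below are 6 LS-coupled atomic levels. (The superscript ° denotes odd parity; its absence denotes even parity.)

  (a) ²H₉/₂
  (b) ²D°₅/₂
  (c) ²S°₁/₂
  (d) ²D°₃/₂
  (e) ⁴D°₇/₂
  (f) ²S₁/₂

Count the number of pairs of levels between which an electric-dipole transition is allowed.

0

(a)–(b): forbidden (ΔL, ΔJ).
(a)–(c): forbidden (ΔL, ΔJ).
(a)–(d): forbidden (ΔL, ΔJ).
(a)–(e): forbidden (ΔS, ΔL).
(a)–(f): forbidden (parity, ΔL, ΔJ).
(b)–(c): forbidden (parity, ΔL, ΔJ).
(b)–(d): forbidden (parity).
(b)–(e): forbidden (parity, ΔS).
(b)–(f): forbidden (ΔL, ΔJ).
(c)–(d): forbidden (parity, ΔL).
(c)–(e): forbidden (parity, ΔS, ΔL, ΔJ).
(c)–(f): forbidden (ΔL).
(d)–(e): forbidden (parity, ΔS, ΔJ).
(d)–(f): forbidden (ΔL).
(e)–(f): forbidden (ΔS, ΔL, ΔJ).
Allowed pairs: 0 of 15.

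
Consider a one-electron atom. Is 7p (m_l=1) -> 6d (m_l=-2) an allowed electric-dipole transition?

Δl = 2 − 1 = +1; the E1 rule Δl = ±1 is ok.
Δm_l = -2 − (1) = -3. E1 requires Δm_l = 0, ±1: fails.
The transition is electric-dipole forbidden.

forbidden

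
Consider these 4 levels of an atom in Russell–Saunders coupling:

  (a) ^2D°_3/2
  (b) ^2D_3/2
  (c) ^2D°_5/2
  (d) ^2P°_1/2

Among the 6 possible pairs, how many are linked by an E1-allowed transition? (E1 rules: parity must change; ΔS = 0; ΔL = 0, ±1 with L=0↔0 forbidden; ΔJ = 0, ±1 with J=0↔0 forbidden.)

(a)–(b): allowed.
(a)–(c): forbidden (parity).
(a)–(d): forbidden (parity).
(b)–(c): allowed.
(b)–(d): allowed.
(c)–(d): forbidden (parity, ΔJ).
Allowed pairs: 3 of 6.

3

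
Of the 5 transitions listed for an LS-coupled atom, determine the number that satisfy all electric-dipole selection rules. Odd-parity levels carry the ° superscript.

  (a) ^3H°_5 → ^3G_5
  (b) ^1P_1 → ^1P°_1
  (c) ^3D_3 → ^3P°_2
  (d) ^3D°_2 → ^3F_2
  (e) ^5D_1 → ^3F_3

4

(a) allowed
(b) allowed
(c) allowed
(d) allowed
(e) forbidden (parity, ΔS, ΔJ fail)
Total allowed: 4 of 5.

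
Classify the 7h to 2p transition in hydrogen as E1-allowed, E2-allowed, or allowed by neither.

Δl = 1 − 5 = -4; l_i + l_f = 6.
E1 (Δl = ±1): not satisfied.
E2 (Δl = 0,±2, l_i+l_f ≥ 2): not satisfied.

neither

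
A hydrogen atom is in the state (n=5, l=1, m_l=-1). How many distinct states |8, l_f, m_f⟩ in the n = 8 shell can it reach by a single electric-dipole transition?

4

E1 requires Δl = ±1, so l_f ∈ {0, 2}; with 0 ≤ l_f ≤ n_f−1 = 7, the allowed l_f values are {0, 2}.
For l_f = 0: m_f ∈ {m_i−1, m_i, m_i+1} ∩ [−0, 0] = {0} → 1 state.
For l_f = 2: m_f ∈ {m_i−1, m_i, m_i+1} ∩ [−2, 2] = {-2, -1, 0} → 3 states.
Total: 4.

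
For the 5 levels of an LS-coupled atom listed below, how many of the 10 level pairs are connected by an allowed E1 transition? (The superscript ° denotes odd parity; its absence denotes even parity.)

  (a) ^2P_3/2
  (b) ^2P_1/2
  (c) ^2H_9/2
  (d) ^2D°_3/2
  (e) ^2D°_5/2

3

(a)–(b): forbidden (parity).
(a)–(c): forbidden (parity, ΔL, ΔJ).
(a)–(d): allowed.
(a)–(e): allowed.
(b)–(c): forbidden (parity, ΔL, ΔJ).
(b)–(d): allowed.
(b)–(e): forbidden (ΔJ).
(c)–(d): forbidden (ΔL, ΔJ).
(c)–(e): forbidden (ΔL, ΔJ).
(d)–(e): forbidden (parity).
Allowed pairs: 3 of 10.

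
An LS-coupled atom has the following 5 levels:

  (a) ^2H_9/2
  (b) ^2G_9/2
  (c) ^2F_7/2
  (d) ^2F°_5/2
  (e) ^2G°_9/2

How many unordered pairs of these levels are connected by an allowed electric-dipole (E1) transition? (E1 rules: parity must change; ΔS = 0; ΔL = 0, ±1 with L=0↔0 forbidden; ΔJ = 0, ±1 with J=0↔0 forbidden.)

(a)–(b): forbidden (parity).
(a)–(c): forbidden (parity, ΔL).
(a)–(d): forbidden (ΔL, ΔJ).
(a)–(e): allowed.
(b)–(c): forbidden (parity).
(b)–(d): forbidden (ΔJ).
(b)–(e): allowed.
(c)–(d): allowed.
(c)–(e): allowed.
(d)–(e): forbidden (parity, ΔJ).
Allowed pairs: 4 of 10.

4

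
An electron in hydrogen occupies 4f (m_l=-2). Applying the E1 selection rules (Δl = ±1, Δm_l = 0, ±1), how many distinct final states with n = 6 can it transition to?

5

E1 requires Δl = ±1, so l_f ∈ {2, 4}; with 0 ≤ l_f ≤ n_f−1 = 5, the allowed l_f values are {2, 4}.
For l_f = 2: m_f ∈ {m_i−1, m_i, m_i+1} ∩ [−2, 2] = {-2, -1} → 2 states.
For l_f = 4: m_f ∈ {m_i−1, m_i, m_i+1} ∩ [−4, 4] = {-3, -2, -1} → 3 states.
Total: 5.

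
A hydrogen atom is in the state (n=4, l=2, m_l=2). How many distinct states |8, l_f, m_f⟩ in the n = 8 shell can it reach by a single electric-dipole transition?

4

E1 requires Δl = ±1, so l_f ∈ {1, 3}; with 0 ≤ l_f ≤ n_f−1 = 7, the allowed l_f values are {1, 3}.
For l_f = 1: m_f ∈ {m_i−1, m_i, m_i+1} ∩ [−1, 1] = {1} → 1 state.
For l_f = 3: m_f ∈ {m_i−1, m_i, m_i+1} ∩ [−3, 3] = {1, 2, 3} → 3 states.
Total: 4.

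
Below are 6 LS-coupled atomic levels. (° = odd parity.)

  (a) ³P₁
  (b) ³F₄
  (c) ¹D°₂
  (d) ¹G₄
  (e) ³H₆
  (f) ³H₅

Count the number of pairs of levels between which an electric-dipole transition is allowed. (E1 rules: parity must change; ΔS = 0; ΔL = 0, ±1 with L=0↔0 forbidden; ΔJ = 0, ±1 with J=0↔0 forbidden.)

0

(a)–(b): forbidden (parity, ΔL, ΔJ).
(a)–(c): forbidden (ΔS).
(a)–(d): forbidden (parity, ΔS, ΔL, ΔJ).
(a)–(e): forbidden (parity, ΔL, ΔJ).
(a)–(f): forbidden (parity, ΔL, ΔJ).
(b)–(c): forbidden (ΔS, ΔJ).
(b)–(d): forbidden (parity, ΔS).
(b)–(e): forbidden (parity, ΔL, ΔJ).
(b)–(f): forbidden (parity, ΔL).
(c)–(d): forbidden (ΔL, ΔJ).
(c)–(e): forbidden (ΔS, ΔL, ΔJ).
(c)–(f): forbidden (ΔS, ΔL, ΔJ).
(d)–(e): forbidden (parity, ΔS, ΔJ).
(d)–(f): forbidden (parity, ΔS).
(e)–(f): forbidden (parity).
Allowed pairs: 0 of 15.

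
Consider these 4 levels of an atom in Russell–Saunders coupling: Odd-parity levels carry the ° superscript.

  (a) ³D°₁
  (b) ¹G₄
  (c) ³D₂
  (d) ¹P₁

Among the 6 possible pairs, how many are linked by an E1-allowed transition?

(a)–(b): forbidden (ΔS, ΔL, ΔJ).
(a)–(c): allowed.
(a)–(d): forbidden (ΔS).
(b)–(c): forbidden (parity, ΔS, ΔL, ΔJ).
(b)–(d): forbidden (parity, ΔL, ΔJ).
(c)–(d): forbidden (parity, ΔS).
Allowed pairs: 1 of 6.

1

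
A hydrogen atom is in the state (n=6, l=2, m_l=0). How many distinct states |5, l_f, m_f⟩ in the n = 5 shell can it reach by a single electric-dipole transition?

6

E1 requires Δl = ±1, so l_f ∈ {1, 3}; with 0 ≤ l_f ≤ n_f−1 = 4, the allowed l_f values are {1, 3}.
For l_f = 1: m_f ∈ {m_i−1, m_i, m_i+1} ∩ [−1, 1] = {-1, 0, 1} → 3 states.
For l_f = 3: m_f ∈ {m_i−1, m_i, m_i+1} ∩ [−3, 3] = {-1, 0, 1} → 3 states.
Total: 6.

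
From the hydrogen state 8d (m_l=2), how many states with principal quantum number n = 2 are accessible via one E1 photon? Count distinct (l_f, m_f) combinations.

E1 requires Δl = ±1, so l_f ∈ {1, 3}; with 0 ≤ l_f ≤ n_f−1 = 1, the allowed l_f values are {1}.
For l_f = 1: m_f ∈ {m_i−1, m_i, m_i+1} ∩ [−1, 1] = {1} → 1 state.
Total: 1.

1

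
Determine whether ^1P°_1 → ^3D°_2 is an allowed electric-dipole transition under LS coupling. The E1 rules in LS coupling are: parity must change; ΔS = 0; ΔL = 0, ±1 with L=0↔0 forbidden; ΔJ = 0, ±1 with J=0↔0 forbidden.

forbidden

Parity must change: odd → odd — violated.
ΔS = 0: S: 0 → 1 — violated.
ΔL = 0, ±1 (not L=0↔0): L: 1 → 2, ΔL = +1 — satisfied.
ΔJ = 0, ±1 (not J=0↔0): J: 1 → 2, ΔJ = +1 — satisfied.
Rule(s) violated: parity, ΔS.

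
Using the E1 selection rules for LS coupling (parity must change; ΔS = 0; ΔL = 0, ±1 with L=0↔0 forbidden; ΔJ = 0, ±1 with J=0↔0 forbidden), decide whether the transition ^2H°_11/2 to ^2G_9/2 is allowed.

allowed

Initial level: S=1/2, L=5, J=11/2, parity odd. Final level: S=1/2, L=4, J=9/2, parity even.
Parity must change: odd → even — satisfied.
ΔS = 0: S: 1/2 → 1/2 — satisfied.
ΔL = 0, ±1 (not L=0↔0): L: 5 → 4, ΔL = -1 — satisfied.
ΔJ = 0, ±1 (not J=0↔0): J: 11/2 → 9/2, ΔJ = -1 — satisfied.
All four E1 rules are satisfied.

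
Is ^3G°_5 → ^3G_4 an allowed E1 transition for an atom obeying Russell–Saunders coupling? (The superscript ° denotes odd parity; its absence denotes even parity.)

allowed

Initial level: S=1, L=4, J=5, parity odd. Final level: S=1, L=4, J=4, parity even.
ΔS = 0: S: 1 → 1 — ok.
ΔL = 0, ±1 (not L=0↔0): L: 4 → 4, ΔL = +0 — ok.
ΔJ = 0, ±1 (not J=0↔0): J: 5 → 4, ΔJ = -1 — ok.
Parity must change: odd → even — ok.
All four E1 rules are satisfied.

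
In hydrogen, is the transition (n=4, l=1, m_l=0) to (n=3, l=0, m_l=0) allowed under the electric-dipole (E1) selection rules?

Initial l = 1, final l = 0, so Δl = -1. E1 requires Δl = ±1: satisfied.
Δm_l = 0 − (0) = +0. E1 requires Δm_l = 0, ±1: satisfied.
All E1 selection rules are satisfied.

allowed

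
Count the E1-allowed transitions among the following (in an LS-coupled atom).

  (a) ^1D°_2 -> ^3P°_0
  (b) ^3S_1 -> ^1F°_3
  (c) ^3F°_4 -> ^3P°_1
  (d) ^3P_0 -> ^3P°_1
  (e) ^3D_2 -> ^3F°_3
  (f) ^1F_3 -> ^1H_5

2

(a) forbidden (parity, ΔS, ΔJ fail)
(b) forbidden (ΔS, ΔL, ΔJ fail)
(c) forbidden (parity, ΔL, ΔJ fail)
(d) allowed
(e) allowed
(f) forbidden (parity, ΔL, ΔJ fail)
Total allowed: 2 of 6.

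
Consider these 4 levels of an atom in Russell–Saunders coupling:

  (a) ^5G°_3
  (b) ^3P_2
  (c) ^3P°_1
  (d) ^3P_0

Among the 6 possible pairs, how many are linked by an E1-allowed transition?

2

(a)–(b): forbidden (ΔS, ΔL).
(a)–(c): forbidden (parity, ΔS, ΔL, ΔJ).
(a)–(d): forbidden (ΔS, ΔL, ΔJ).
(b)–(c): allowed.
(b)–(d): forbidden (parity, ΔJ).
(c)–(d): allowed.
Allowed pairs: 2 of 6.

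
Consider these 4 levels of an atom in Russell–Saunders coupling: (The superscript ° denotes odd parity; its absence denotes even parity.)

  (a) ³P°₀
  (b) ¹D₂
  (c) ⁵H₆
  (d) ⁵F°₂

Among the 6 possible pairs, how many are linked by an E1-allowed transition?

0

(a)–(b): forbidden (ΔS, ΔJ).
(a)–(c): forbidden (ΔS, ΔL, ΔJ).
(a)–(d): forbidden (parity, ΔS, ΔL, ΔJ).
(b)–(c): forbidden (parity, ΔS, ΔL, ΔJ).
(b)–(d): forbidden (ΔS).
(c)–(d): forbidden (ΔL, ΔJ).
Allowed pairs: 0 of 6.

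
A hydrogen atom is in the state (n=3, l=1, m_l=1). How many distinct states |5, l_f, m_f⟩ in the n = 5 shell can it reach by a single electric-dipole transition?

4

E1 requires Δl = ±1, so l_f ∈ {0, 2}; with 0 ≤ l_f ≤ n_f−1 = 4, the allowed l_f values are {0, 2}.
For l_f = 0: m_f ∈ {m_i−1, m_i, m_i+1} ∩ [−0, 0] = {0} → 1 state.
For l_f = 2: m_f ∈ {m_i−1, m_i, m_i+1} ∩ [−2, 2] = {0, 1, 2} → 3 states.
Total: 4.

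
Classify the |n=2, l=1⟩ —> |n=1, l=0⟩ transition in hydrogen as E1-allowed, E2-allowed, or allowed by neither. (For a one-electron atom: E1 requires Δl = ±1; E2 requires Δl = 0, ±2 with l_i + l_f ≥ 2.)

Δl = 0 − 1 = -1; l_i + l_f = 1.
E1 (Δl = ±1): satisfied.
E2 (Δl = 0,±2, l_i+l_f ≥ 2): not satisfied.

E1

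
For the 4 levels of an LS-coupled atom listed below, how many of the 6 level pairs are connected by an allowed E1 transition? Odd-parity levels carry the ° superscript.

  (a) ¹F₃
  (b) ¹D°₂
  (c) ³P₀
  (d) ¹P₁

2

(a)–(b): allowed.
(a)–(c): forbidden (parity, ΔS, ΔL, ΔJ).
(a)–(d): forbidden (parity, ΔL, ΔJ).
(b)–(c): forbidden (ΔS, ΔJ).
(b)–(d): allowed.
(c)–(d): forbidden (parity, ΔS).
Allowed pairs: 2 of 6.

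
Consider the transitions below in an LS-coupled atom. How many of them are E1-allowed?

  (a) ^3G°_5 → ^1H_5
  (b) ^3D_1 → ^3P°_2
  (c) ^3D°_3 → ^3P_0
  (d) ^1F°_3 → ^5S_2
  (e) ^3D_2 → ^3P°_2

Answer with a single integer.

2

(a) forbidden (ΔS fails)
(b) allowed
(c) forbidden (ΔJ fails)
(d) forbidden (ΔS, ΔL fail)
(e) allowed
Total allowed: 2 of 5.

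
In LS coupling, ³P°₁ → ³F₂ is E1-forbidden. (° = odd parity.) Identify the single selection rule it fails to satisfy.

the ΔL = 0, ±1 rule

Initial level: S=1, L=1, J=1, parity odd. Final level: S=1, L=3, J=2, parity even.
Parity must change: odd → even — ✓.
ΔS = 0: S: 1 → 1 — ✓.
ΔL = 0, ±1 (not L=0↔0): L: 1 → 3, ΔL = +2 — ✗.
ΔJ = 0, ±1 (not J=0↔0): J: 1 → 2, ΔJ = +1 — ✓.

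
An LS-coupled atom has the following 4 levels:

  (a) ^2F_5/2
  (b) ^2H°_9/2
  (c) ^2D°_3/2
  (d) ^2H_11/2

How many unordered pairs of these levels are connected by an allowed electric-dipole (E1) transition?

2

(a)–(b): forbidden (ΔL, ΔJ).
(a)–(c): allowed.
(a)–(d): forbidden (parity, ΔL, ΔJ).
(b)–(c): forbidden (parity, ΔL, ΔJ).
(b)–(d): allowed.
(c)–(d): forbidden (ΔL, ΔJ).
Allowed pairs: 2 of 6.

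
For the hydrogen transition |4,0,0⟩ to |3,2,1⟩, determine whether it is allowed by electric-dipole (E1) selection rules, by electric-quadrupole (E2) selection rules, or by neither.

E2

Δl = 2 − 0 = +2; l_i + l_f = 2.
Δm_l = +1.
E1 (Δl = ±1, |Δm_l| ≤ 1): not satisfied.
E2 (Δl = 0,±2, l_i+l_f ≥ 2, |Δm_l| ≤ 2): satisfied.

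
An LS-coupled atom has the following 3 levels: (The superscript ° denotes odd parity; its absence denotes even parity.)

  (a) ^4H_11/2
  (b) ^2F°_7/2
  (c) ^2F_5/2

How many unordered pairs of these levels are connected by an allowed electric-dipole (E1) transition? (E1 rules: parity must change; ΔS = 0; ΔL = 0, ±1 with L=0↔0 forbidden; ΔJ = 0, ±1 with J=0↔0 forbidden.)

1

(a)–(b): forbidden (ΔS, ΔL, ΔJ).
(a)–(c): forbidden (parity, ΔS, ΔL, ΔJ).
(b)–(c): allowed.
Allowed pairs: 1 of 3.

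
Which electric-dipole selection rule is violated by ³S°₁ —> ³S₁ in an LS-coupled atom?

the L=0 ↔ L=0 exclusion

Parity must change: odd → even — ✓.
ΔS = 0: S: 1 → 1 — ✓.
ΔL = 0, ±1 (not L=0↔0): L: 0 → 0, ΔL = +0 — ✗.
ΔJ = 0, ±1 (not J=0↔0): J: 1 → 1, ΔJ = +0 — ✓.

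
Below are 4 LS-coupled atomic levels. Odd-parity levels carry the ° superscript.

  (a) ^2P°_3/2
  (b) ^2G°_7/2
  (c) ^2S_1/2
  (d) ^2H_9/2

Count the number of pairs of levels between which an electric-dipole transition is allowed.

(a)–(b): forbidden (parity, ΔL, ΔJ).
(a)–(c): allowed.
(a)–(d): forbidden (ΔL, ΔJ).
(b)–(c): forbidden (ΔL, ΔJ).
(b)–(d): allowed.
(c)–(d): forbidden (parity, ΔL, ΔJ).
Allowed pairs: 2 of 6.

2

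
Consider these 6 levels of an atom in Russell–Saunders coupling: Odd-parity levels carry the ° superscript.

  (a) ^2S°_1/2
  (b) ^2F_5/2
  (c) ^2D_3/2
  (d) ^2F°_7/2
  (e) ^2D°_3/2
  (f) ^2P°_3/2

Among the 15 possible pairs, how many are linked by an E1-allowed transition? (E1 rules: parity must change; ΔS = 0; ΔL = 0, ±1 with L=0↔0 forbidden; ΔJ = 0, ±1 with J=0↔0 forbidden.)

4

(a)–(b): forbidden (ΔL, ΔJ).
(a)–(c): forbidden (ΔL).
(a)–(d): forbidden (parity, ΔL, ΔJ).
(a)–(e): forbidden (parity, ΔL).
(a)–(f): forbidden (parity).
(b)–(c): forbidden (parity).
(b)–(d): allowed.
(b)–(e): allowed.
(b)–(f): forbidden (ΔL).
(c)–(d): forbidden (ΔJ).
(c)–(e): allowed.
(c)–(f): allowed.
(d)–(e): forbidden (parity, ΔJ).
(d)–(f): forbidden (parity, ΔL, ΔJ).
(e)–(f): forbidden (parity).
Allowed pairs: 4 of 15.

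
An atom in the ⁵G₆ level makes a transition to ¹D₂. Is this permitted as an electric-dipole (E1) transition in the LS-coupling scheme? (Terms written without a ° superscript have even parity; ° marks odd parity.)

forbidden

Parity must change: even → even — violated.
ΔL = 0, ±1 (not L=0↔0): L: 4 → 2, ΔL = -2 — violated.
ΔS = 0: S: 2 → 0 — violated.
ΔJ = 0, ±1 (not J=0↔0): J: 6 → 2, ΔJ = -4 — violated.
Rule(s) violated: parity, ΔS, ΔL, ΔJ.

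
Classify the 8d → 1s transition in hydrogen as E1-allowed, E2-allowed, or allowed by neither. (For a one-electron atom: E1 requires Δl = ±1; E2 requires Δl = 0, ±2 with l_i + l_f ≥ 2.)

Δl = 0 − 2 = -2; l_i + l_f = 2.
E1 (Δl = ±1): not satisfied.
E2 (Δl = 0,±2, l_i+l_f ≥ 2): satisfied.

E2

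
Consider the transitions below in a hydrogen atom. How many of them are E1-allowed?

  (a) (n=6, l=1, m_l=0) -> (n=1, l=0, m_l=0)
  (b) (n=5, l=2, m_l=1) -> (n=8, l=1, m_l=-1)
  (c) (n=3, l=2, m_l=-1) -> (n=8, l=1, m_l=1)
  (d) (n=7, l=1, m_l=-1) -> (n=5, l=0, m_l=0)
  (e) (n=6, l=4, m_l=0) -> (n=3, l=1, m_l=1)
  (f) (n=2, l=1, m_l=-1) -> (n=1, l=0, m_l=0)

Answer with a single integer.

(a) allowed
(b) forbidden — Δm_l = -2 (E1 requires Δm_l = 0, ±1)
(c) forbidden — Δm_l = +2 (E1 requires Δm_l = 0, ±1)
(d) allowed
(e) forbidden — Δl = -3 (E1 requires Δl = ±1)
(f) allowed
Total allowed: 3 of 6.

3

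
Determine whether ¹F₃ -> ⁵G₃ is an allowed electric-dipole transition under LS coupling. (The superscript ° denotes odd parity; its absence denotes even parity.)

Initial level: S=0, L=3, J=3, parity even. Final level: S=2, L=4, J=3, parity even.
Parity must change: even → even — ✗.
ΔS = 0: S: 0 → 2 — ✗.
ΔL = 0, ±1 (not L=0↔0): L: 3 → 4, ΔL = +1 — ✓.
ΔJ = 0, ±1 (not J=0↔0): J: 3 → 3, ΔJ = +0 — ✓.
Rule(s) violated: parity, ΔS.

forbidden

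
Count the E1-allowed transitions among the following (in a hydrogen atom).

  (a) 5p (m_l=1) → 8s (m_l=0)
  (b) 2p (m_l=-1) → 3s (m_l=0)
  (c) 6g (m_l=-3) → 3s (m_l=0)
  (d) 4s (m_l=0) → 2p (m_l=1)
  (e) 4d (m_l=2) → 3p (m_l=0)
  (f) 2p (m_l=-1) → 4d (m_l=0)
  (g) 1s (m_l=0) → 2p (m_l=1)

(a) allowed
(b) allowed
(c) forbidden — Δl = -4 (E1 requires Δl = ±1); Δm_l = +3 (E1 requires Δm_l = 0, ±1)
(d) allowed
(e) forbidden — Δm_l = -2 (E1 requires Δm_l = 0, ±1)
(f) allowed
(g) allowed
Total allowed: 5 of 7.

5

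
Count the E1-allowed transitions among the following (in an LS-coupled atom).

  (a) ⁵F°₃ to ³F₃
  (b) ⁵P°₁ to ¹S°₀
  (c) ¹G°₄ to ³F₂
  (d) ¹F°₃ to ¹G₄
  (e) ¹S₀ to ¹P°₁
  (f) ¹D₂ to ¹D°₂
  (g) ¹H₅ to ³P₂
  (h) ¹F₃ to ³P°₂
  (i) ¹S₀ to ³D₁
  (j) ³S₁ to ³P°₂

4

(a) forbidden (ΔS fails)
(b) forbidden (parity, ΔS fail)
(c) forbidden (ΔS, ΔJ fail)
(d) allowed
(e) allowed
(f) allowed
(g) forbidden (parity, ΔS, ΔL, ΔJ fail)
(h) forbidden (ΔS, ΔL fail)
(i) forbidden (parity, ΔS, ΔL fail)
(j) allowed
Total allowed: 4 of 10.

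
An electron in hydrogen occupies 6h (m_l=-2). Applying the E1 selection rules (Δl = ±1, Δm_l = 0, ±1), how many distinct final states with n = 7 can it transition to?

E1 requires Δl = ±1, so l_f ∈ {4, 6}; with 0 ≤ l_f ≤ n_f−1 = 6, the allowed l_f values are {4, 6}.
For l_f = 4: m_f ∈ {m_i−1, m_i, m_i+1} ∩ [−4, 4] = {-3, -2, -1} → 3 states.
For l_f = 6: m_f ∈ {m_i−1, m_i, m_i+1} ∩ [−6, 6] = {-3, -2, -1} → 3 states.
Total: 6.

6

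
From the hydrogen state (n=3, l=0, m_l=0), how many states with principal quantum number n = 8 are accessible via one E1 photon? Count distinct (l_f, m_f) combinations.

E1 requires Δl = ±1, so l_f ∈ {-1, 1}; with 0 ≤ l_f ≤ n_f−1 = 7, the allowed l_f values are {1}.
For l_f = 1: m_f ∈ {m_i−1, m_i, m_i+1} ∩ [−1, 1] = {-1, 0, 1} → 3 states.
Total: 3.

3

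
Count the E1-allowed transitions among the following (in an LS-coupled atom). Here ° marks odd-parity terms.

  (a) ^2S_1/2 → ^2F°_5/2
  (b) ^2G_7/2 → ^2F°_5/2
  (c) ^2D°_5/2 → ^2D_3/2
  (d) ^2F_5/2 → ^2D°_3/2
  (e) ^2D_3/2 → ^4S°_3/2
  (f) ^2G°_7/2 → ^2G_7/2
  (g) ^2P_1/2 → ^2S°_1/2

(a) forbidden (ΔL, ΔJ fail)
(b) allowed
(c) allowed
(d) allowed
(e) forbidden (ΔS, ΔL fail)
(f) allowed
(g) allowed
Total allowed: 5 of 7.

5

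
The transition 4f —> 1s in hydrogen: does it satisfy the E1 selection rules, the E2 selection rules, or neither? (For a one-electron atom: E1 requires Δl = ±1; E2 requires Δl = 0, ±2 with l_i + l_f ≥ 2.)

Δl = 0 − 3 = -3; l_i + l_f = 3.
E1 (Δl = ±1): not satisfied.
E2 (Δl = 0,±2, l_i+l_f ≥ 2): not satisfied.

neither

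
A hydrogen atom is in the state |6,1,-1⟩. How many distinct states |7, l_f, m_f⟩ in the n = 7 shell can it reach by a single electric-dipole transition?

4

E1 requires Δl = ±1, so l_f ∈ {0, 2}; with 0 ≤ l_f ≤ n_f−1 = 6, the allowed l_f values are {0, 2}.
For l_f = 0: m_f ∈ {m_i−1, m_i, m_i+1} ∩ [−0, 0] = {0} → 1 state.
For l_f = 2: m_f ∈ {m_i−1, m_i, m_i+1} ∩ [−2, 2] = {-2, -1, 0} → 3 states.
Total: 4.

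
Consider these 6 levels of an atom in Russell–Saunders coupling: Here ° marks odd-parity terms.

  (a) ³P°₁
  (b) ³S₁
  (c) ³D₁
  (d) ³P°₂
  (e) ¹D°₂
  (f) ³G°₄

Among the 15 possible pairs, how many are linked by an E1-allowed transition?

4

(a)–(b): allowed.
(a)–(c): allowed.
(a)–(d): forbidden (parity).
(a)–(e): forbidden (parity, ΔS).
(a)–(f): forbidden (parity, ΔL, ΔJ).
(b)–(c): forbidden (parity, ΔL).
(b)–(d): allowed.
(b)–(e): forbidden (ΔS, ΔL).
(b)–(f): forbidden (ΔL, ΔJ).
(c)–(d): allowed.
(c)–(e): forbidden (ΔS).
(c)–(f): forbidden (ΔL, ΔJ).
(d)–(e): forbidden (parity, ΔS).
(d)–(f): forbidden (parity, ΔL, ΔJ).
(e)–(f): forbidden (parity, ΔS, ΔL, ΔJ).
Allowed pairs: 4 of 15.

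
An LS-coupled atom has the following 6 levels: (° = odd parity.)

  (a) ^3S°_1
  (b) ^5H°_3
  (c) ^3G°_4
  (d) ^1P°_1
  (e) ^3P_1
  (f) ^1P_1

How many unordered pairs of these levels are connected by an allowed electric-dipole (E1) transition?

2

(a)–(b): forbidden (parity, ΔS, ΔL, ΔJ).
(a)–(c): forbidden (parity, ΔL, ΔJ).
(a)–(d): forbidden (parity, ΔS).
(a)–(e): allowed.
(a)–(f): forbidden (ΔS).
(b)–(c): forbidden (parity, ΔS).
(b)–(d): forbidden (parity, ΔS, ΔL, ΔJ).
(b)–(e): forbidden (ΔS, ΔL, ΔJ).
(b)–(f): forbidden (ΔS, ΔL, ΔJ).
(c)–(d): forbidden (parity, ΔS, ΔL, ΔJ).
(c)–(e): forbidden (ΔL, ΔJ).
(c)–(f): forbidden (ΔS, ΔL, ΔJ).
(d)–(e): forbidden (ΔS).
(d)–(f): allowed.
(e)–(f): forbidden (parity, ΔS).
Allowed pairs: 2 of 15.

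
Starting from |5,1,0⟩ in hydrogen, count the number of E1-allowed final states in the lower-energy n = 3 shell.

4

E1 requires Δl = ±1, so l_f ∈ {0, 2}; with 0 ≤ l_f ≤ n_f−1 = 2, the allowed l_f values are {0, 2}.
For l_f = 0: m_f ∈ {m_i−1, m_i, m_i+1} ∩ [−0, 0] = {0} → 1 state.
For l_f = 2: m_f ∈ {m_i−1, m_i, m_i+1} ∩ [−2, 2] = {-1, 0, 1} → 3 states.
Total: 4.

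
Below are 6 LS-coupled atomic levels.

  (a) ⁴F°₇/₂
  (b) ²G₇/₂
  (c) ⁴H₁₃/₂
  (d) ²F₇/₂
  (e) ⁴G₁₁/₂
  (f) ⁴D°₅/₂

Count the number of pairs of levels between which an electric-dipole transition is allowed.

0

(a)–(b): forbidden (ΔS).
(a)–(c): forbidden (ΔL, ΔJ).
(a)–(d): forbidden (ΔS).
(a)–(e): forbidden (ΔJ).
(a)–(f): forbidden (parity).
(b)–(c): forbidden (parity, ΔS, ΔJ).
(b)–(d): forbidden (parity).
(b)–(e): forbidden (parity, ΔS, ΔJ).
(b)–(f): forbidden (ΔS, ΔL).
(c)–(d): forbidden (parity, ΔS, ΔL, ΔJ).
(c)–(e): forbidden (parity).
(c)–(f): forbidden (ΔL, ΔJ).
(d)–(e): forbidden (parity, ΔS, ΔJ).
(d)–(f): forbidden (ΔS).
(e)–(f): forbidden (ΔL, ΔJ).
Allowed pairs: 0 of 15.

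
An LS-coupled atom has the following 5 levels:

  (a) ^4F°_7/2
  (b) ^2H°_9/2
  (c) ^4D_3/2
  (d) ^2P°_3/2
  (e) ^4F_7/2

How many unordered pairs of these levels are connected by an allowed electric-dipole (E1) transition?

(a)–(b): forbidden (parity, ΔS, ΔL).
(a)–(c): forbidden (ΔJ).
(a)–(d): forbidden (parity, ΔS, ΔL, ΔJ).
(a)–(e): allowed.
(b)–(c): forbidden (ΔS, ΔL, ΔJ).
(b)–(d): forbidden (parity, ΔL, ΔJ).
(b)–(e): forbidden (ΔS, ΔL).
(c)–(d): forbidden (ΔS).
(c)–(e): forbidden (parity, ΔJ).
(d)–(e): forbidden (ΔS, ΔL, ΔJ).
Allowed pairs: 1 of 10.

1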